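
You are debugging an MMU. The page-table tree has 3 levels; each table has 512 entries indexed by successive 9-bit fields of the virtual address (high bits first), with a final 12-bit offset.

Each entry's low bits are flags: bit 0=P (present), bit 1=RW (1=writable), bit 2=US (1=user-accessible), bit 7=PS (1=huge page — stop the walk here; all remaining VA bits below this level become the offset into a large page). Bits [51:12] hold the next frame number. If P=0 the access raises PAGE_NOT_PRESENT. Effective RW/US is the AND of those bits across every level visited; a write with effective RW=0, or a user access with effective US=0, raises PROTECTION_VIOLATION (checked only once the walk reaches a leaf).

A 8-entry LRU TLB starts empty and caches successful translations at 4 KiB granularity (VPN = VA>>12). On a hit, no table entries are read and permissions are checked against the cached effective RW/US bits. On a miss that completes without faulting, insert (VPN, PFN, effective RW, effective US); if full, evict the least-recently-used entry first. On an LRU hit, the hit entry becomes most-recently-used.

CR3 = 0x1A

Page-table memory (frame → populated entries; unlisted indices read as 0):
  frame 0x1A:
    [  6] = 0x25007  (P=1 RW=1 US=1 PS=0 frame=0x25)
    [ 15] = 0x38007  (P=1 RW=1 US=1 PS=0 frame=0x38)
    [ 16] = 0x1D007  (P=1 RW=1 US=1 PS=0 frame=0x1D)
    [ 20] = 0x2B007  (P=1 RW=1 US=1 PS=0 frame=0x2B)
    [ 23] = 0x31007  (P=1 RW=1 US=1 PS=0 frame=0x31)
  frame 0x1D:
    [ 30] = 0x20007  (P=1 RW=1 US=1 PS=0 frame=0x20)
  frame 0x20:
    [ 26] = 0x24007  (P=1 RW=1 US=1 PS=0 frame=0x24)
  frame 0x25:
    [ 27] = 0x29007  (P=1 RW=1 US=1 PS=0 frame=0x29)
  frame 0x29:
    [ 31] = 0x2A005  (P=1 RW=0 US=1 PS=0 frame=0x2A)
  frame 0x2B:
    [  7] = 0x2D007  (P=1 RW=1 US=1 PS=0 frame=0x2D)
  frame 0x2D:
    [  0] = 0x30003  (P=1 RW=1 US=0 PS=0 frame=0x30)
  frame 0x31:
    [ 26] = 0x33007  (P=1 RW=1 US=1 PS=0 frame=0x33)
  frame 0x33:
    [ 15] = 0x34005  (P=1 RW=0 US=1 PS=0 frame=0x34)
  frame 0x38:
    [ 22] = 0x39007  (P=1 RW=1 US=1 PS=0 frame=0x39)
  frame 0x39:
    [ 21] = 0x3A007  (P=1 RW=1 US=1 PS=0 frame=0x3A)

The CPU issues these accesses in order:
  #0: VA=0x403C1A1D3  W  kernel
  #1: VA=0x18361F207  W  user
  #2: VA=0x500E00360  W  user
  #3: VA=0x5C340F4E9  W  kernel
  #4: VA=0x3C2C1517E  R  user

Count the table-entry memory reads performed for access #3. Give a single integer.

Per-access translation:
#0 VA=0x403C1A1D3 (w,kernel):
  L0: frame=0x1A idx=16 entry=0x1D007 [P=1 RW=1 US=1 PS=0]
  L1: frame=0x1D idx=30 entry=0x20007 [P=1 RW=1 US=1 PS=0]
  L2: frame=0x20 idx=26 entry=0x24007 [P=1 RW=1 US=1 PS=0]
  ✓ 0x241D3  — 3 lookups
#1 VA=0x18361F207 (w,user):
  L0: frame=0x1A idx=6 entry=0x25007 [P=1 RW=1 US=1 PS=0]
  L1: frame=0x25 idx=27 entry=0x29007 [P=1 RW=1 US=1 PS=0]
  L2: frame=0x29 idx=31 entry=0x2A005 [P=1 RW=0 US=1 PS=0]
  ✗ PROTECTION_VIOLATION  [3 reads]
#2 VA=0x500E00360 (w,user):
  L0: frame=0x1A idx=20 entry=0x2B007 [P=1 RW=1 US=1 PS=0]
  L1: frame=0x2B idx=7 entry=0x2D007 [P=1 RW=1 US=1 PS=0]
  L2: frame=0x2D idx=0 entry=0x30003 [P=1 RW=1 US=0 PS=0]
  ✗ PROTECTION_VIOLATION  [3 reads]
#3 VA=0x5C340F4E9 (w,kernel):
  L0: frame=0x1A idx=23 entry=0x31007 [P=1 RW=1 US=1 PS=0]
  L1: frame=0x31 idx=26 entry=0x33007 [P=1 RW=1 US=1 PS=0]
  L2: frame=0x33 idx=15 entry=0x34005 [P=1 RW=0 US=1 PS=0]
  ✗ PROTECTION_VIOLATION  [3 reads]
#4 VA=0x3C2C1517E (r,user):
  L0: frame=0x1A idx=15 entry=0x38007 [P=1 RW=1 US=1 PS=0]
  L1: frame=0x38 idx=22 entry=0x39007 [P=1 RW=1 US=1 PS=0]
  L2: frame=0x39 idx=21 entry=0x3A007 [P=1 RW=1 US=1 PS=0]
  ✓ 0x3A17E  — 3 lookups

Entries read for #3: 3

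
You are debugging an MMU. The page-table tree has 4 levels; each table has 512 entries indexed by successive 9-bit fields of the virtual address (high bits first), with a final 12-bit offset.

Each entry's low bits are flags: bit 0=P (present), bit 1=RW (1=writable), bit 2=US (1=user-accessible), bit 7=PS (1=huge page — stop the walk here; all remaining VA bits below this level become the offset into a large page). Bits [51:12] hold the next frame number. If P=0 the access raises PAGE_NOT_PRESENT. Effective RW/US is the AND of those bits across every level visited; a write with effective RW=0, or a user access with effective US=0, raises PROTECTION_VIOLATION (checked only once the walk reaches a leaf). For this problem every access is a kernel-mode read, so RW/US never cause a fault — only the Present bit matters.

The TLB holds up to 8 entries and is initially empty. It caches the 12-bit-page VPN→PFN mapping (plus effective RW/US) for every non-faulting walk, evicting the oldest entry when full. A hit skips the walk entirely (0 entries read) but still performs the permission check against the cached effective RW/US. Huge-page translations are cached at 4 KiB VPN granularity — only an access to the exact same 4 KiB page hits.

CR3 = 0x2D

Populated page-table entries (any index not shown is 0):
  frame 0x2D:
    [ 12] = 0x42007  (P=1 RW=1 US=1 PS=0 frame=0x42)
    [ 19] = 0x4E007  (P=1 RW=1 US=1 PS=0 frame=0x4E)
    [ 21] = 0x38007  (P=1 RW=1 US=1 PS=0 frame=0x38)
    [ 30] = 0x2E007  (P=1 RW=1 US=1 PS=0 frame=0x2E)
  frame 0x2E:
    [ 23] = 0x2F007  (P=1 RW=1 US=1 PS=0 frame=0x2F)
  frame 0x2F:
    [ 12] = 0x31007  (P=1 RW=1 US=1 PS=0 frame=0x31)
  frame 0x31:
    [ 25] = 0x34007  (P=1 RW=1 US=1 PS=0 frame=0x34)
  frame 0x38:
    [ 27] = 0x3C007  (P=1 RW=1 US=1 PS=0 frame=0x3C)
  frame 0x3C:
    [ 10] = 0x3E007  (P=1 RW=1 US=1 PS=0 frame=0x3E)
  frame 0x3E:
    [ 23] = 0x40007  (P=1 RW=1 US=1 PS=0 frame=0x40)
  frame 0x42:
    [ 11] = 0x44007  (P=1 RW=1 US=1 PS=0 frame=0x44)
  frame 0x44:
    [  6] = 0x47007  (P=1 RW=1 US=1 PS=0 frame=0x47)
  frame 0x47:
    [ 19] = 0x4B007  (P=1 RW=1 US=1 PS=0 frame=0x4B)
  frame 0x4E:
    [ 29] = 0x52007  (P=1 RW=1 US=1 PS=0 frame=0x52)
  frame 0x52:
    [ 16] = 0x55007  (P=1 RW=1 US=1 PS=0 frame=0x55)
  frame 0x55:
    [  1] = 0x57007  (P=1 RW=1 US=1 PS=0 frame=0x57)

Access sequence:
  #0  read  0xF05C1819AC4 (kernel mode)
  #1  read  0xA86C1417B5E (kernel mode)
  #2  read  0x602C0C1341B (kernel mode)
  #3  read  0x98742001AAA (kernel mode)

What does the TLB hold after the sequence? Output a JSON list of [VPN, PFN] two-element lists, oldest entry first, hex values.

Walk each access:
#0 VA=0xF05C1819AC4 (r,kernel):
  L0: frame=0x2D idx=30 entry=0x2E007 [P=1 RW=1 US=1 PS=0]
  L1: frame=0x2E idx=23 entry=0x2F007 [P=1 RW=1 US=1 PS=0]
  L2: frame=0x2F idx=12 entry=0x31007 [P=1 RW=1 US=1 PS=0]
  L3: frame=0x31 idx=25 entry=0x34007 [P=1 RW=1 US=1 PS=0]
  ✓ 0x34AC4  — 4 lookups
#1 VA=0xA86C1417B5E (r,kernel):
  L0: frame=0x2D idx=21 entry=0x38007 [P=1 RW=1 US=1 PS=0]
  L1: frame=0x38 idx=27 entry=0x3C007 [P=1 RW=1 US=1 PS=0]
  L2: frame=0x3C idx=10 entry=0x3E007 [P=1 RW=1 US=1 PS=0]
  L3: frame=0x3E idx=23 entry=0x40007 [P=1 RW=1 US=1 PS=0]
  ✓ 0x40B5E  — 4 lookups
#2 VA=0x602C0C1341B (r,kernel):
  L0: frame=0x2D idx=12 entry=0x42007 [P=1 RW=1 US=1 PS=0]
  L1: frame=0x42 idx=11 entry=0x44007 [P=1 RW=1 US=1 PS=0]
  L2: frame=0x44 idx=6 entry=0x47007 [P=1 RW=1 US=1 PS=0]
  L3: frame=0x47 idx=19 entry=0x4B007 [P=1 RW=1 US=1 PS=0]
  ✓ 0x4B41B  — 4 lookups
#3 VA=0x98742001AAA (r,kernel):
  L0: frame=0x2D idx=19 entry=0x4E007 [P=1 RW=1 US=1 PS=0]
  L1: frame=0x4E idx=29 entry=0x52007 [P=1 RW=1 US=1 PS=0]
  L2: frame=0x52 idx=16 entry=0x55007 [P=1 RW=1 US=1 PS=0]
  L3: frame=0x55 idx=1 entry=0x57007 [P=1 RW=1 US=1 PS=0]
  ✓ 0x57AAA  — 4 lookups

TLB: [["0xF05C1819", "0x34"], ["0xA86C1417", "0x40"], ["0x602C0C13", "0x4B"], ["0x98742001", "0x57"]]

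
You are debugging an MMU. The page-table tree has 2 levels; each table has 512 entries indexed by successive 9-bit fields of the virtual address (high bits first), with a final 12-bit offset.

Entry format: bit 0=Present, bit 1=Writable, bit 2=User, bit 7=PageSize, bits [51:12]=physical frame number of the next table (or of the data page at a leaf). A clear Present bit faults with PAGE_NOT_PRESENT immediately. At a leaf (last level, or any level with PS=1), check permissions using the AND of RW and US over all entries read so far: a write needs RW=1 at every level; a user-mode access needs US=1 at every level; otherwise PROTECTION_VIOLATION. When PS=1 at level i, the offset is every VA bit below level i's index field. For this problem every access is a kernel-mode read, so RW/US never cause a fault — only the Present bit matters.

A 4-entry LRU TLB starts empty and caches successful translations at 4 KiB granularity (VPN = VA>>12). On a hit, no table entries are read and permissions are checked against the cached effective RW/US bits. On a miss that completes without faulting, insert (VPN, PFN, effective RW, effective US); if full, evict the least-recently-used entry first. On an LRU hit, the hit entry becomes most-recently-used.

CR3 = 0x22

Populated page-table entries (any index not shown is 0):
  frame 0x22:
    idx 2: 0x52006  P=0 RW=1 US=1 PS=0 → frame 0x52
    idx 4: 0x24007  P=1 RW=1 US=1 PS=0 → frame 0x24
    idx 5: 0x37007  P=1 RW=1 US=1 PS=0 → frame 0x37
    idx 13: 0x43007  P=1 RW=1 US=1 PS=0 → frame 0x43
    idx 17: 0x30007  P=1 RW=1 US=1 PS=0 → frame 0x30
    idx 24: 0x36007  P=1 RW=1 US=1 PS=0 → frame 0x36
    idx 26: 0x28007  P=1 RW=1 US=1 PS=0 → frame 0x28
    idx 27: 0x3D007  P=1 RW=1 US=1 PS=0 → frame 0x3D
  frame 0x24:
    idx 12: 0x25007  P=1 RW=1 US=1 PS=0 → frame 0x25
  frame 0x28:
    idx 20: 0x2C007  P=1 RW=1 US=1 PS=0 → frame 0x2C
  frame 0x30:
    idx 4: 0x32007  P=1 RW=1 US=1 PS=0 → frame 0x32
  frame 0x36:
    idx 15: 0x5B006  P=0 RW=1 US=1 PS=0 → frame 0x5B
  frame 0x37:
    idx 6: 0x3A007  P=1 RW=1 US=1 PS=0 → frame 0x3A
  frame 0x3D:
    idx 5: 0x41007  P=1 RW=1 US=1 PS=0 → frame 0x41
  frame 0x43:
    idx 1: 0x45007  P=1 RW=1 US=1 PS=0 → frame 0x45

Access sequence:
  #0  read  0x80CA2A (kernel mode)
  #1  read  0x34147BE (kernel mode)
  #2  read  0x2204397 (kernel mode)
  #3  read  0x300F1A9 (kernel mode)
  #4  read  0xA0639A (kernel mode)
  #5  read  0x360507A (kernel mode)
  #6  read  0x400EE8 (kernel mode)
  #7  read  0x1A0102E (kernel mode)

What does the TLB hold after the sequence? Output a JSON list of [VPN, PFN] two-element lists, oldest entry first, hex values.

Walk each access:
#0 VA=0x80CA2A (r,kernel):
  lvl0: tbl 0x22, slot 4 ⇒ 0x24007 (P1/RW1/US1/PS0)
  lvl1: tbl 0x24, slot 12 ⇒ 0x25007 (P1/RW1/US1/PS0)
  ✓ 0x25A2A  — 2 lookups
#1 VA=0x34147BE (r,kernel):
  lvl0: tbl 0x22, slot 26 ⇒ 0x28007 (P1/RW1/US1/PS0)
  lvl1: tbl 0x28, slot 20 ⇒ 0x2C007 (P1/RW1/US1/PS0)
  ✓ 0x2C7BE  — 2 lookups
#2 VA=0x2204397 (r,kernel):
  lvl0: tbl 0x22, slot 17 ⇒ 0x30007 (P1/RW1/US1/PS0)
  lvl1: tbl 0x30, slot 4 ⇒ 0x32007 (P1/RW1/US1/PS0)
  ✓ 0x32397  — 2 lookups
#3 VA=0x300F1A9 (r,kernel):
  lvl0: tbl 0x22, slot 24 ⇒ 0x36007 (P1/RW1/US1/PS0)
  lvl1: tbl 0x36, slot 15 ⇒ 0x5B006 (P0/RW1/US1/PS0)
  ⇒ fault: PAGE_NOT_PRESENT  — 2 lookups
#4 VA=0xA0639A (r,kernel):
  lvl0: tbl 0x22, slot 5 ⇒ 0x37007 (P1/RW1/US1/PS0)
  lvl1: tbl 0x37, slot 6 ⇒ 0x3A007 (P1/RW1/US1/PS0)
  ✓ 0x3A39A  — 2 lookups
#5 VA=0x360507A (r,kernel):
  lvl0: tbl 0x22, slot 27 ⇒ 0x3D007 (P1/RW1/US1/PS0)
  lvl1: tbl 0x3D, slot 5 ⇒ 0x41007 (P1/RW1/US1/PS0)
  ✓ 0x4107A  — 2 lookups
#6 VA=0x400EE8 (r,kernel):
  lvl0: tbl 0x22, slot 2 ⇒ 0x52006 (P0/RW1/US1/PS0)
  ⇒ fault: PAGE_NOT_PRESENT  — 1 lookups
#7 VA=0x1A0102E (r,kernel):
  lvl0: tbl 0x22, slot 13 ⇒ 0x43007 (P1/RW1/US1/PS0)
  lvl1: tbl 0x43, slot 1 ⇒ 0x45007 (P1/RW1/US1/PS0)
  ✓ 0x4502E  — 2 lookups

TLB: [["0x2204", "0x32"], ["0xA06", "0x3A"], ["0x3605", "0x41"], ["0x1A01", "0x45"]]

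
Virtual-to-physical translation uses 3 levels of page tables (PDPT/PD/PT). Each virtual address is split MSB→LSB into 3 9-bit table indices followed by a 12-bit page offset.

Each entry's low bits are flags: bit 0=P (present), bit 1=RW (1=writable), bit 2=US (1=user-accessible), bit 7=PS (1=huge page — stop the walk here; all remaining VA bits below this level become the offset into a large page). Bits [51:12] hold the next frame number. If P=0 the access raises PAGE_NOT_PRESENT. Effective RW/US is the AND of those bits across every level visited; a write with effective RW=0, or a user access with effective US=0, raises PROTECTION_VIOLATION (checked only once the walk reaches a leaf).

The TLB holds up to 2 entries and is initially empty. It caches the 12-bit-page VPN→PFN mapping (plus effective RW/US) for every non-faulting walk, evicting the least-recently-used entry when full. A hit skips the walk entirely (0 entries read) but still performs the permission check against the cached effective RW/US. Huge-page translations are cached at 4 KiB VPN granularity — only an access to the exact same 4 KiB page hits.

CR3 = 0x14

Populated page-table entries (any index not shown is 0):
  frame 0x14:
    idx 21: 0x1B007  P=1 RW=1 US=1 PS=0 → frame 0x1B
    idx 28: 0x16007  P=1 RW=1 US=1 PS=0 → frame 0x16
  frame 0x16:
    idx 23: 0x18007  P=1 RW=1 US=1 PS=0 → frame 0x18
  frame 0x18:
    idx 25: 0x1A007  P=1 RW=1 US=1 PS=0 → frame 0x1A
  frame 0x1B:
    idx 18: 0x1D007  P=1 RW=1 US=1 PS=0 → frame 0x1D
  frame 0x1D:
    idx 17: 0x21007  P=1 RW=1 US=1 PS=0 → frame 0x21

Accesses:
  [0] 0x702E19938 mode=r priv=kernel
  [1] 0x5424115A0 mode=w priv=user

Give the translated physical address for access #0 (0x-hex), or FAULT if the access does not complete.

Walk each access:
#0 VA=0x702E19938 (r,kernel):
  [0] read 0x14 idx=28: raw=0x16007 flags P=1 W=1 U=1 S=0
  [1] read 0x16 idx=23: raw=0x18007 flags P=1 W=1 U=1 S=0
  [2] read 0x18 idx=25: raw=0x1A007 flags P=1 W=1 U=1 S=0
  ✓ 0x1A938  — 3 lookups
#1 VA=0x5424115A0 (w,user):
  [0] read 0x14 idx=21: raw=0x1B007 flags P=1 W=1 U=1 S=0
  [1] read 0x1B idx=18: raw=0x1D007 flags P=1 W=1 U=1 S=0
  [2] read 0x1D idx=17: raw=0x21007 flags P=1 W=1 U=1 S=0
  ✓ 0x215A0  — 3 lookups

Access #0 PA: 0x1A938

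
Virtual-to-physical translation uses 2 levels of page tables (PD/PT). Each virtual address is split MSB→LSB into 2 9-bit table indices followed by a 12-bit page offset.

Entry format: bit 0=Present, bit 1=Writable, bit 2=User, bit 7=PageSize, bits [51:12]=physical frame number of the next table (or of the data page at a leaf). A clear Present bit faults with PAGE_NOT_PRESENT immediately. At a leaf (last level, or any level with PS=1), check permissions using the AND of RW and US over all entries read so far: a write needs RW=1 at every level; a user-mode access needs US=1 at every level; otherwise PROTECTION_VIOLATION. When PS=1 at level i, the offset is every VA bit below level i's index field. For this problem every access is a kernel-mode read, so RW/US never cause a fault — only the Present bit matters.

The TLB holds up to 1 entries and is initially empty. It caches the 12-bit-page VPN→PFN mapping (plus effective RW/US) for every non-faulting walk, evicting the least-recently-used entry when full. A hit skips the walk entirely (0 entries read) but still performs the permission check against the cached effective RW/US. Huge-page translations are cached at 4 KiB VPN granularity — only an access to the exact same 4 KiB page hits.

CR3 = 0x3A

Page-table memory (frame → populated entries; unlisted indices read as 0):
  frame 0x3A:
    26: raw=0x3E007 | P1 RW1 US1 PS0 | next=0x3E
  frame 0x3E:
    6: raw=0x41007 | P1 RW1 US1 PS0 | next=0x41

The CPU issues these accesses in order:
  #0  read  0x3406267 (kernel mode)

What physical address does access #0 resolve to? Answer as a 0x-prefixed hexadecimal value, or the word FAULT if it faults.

Per-access translation:
#0 VA=0x3406267 (r,kernel):
  [0] read 0x3A idx=26: raw=0x3E007 flags P=1 W=1 U=1 S=0
  [1] read 0x3E idx=6: raw=0x41007 flags P=1 W=1 U=1 S=0
  ✓ 0x41267  — 2 lookups

Access #0 PA: 0x41267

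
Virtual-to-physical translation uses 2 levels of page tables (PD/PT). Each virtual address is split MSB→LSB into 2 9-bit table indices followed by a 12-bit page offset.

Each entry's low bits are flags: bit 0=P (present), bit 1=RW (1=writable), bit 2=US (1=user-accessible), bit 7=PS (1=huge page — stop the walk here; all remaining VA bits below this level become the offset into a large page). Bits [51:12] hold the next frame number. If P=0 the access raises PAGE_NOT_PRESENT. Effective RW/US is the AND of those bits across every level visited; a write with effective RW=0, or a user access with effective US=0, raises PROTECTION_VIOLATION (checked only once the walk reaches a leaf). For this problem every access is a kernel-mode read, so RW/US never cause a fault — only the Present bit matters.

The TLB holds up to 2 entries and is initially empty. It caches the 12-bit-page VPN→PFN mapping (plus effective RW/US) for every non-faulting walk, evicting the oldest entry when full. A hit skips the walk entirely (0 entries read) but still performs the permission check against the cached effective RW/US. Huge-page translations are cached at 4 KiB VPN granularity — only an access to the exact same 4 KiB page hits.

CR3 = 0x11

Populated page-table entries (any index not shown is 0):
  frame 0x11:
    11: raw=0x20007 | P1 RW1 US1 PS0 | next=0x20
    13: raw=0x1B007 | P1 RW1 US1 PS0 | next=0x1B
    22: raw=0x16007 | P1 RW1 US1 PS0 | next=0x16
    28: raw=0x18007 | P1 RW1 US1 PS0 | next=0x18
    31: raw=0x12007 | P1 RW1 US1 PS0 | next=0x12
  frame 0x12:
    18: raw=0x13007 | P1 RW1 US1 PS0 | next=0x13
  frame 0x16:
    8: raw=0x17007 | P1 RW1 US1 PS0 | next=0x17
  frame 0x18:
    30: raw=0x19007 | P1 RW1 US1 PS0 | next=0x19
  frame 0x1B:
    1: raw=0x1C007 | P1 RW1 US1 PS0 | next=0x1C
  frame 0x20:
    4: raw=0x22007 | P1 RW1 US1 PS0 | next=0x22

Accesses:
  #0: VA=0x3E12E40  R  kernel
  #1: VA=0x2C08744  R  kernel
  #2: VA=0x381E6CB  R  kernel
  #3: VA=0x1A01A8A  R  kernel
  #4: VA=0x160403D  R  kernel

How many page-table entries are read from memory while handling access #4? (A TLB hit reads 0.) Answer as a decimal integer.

Trace:
#0 VA=0x3E12E40 (r,kernel):
  L0 @0x11[31] → 0x12007  P=1,RW=1,US=1,PS=0
  L1 @0x12[18] → 0x13007  P=1,RW=1,US=1,PS=0
  ✓ 0x13E40  — 2 lookups
#1 VA=0x2C08744 (r,kernel):
  L0 @0x11[22] → 0x16007  P=1,RW=1,US=1,PS=0
  L1 @0x16[8] → 0x17007  P=1,RW=1,US=1,PS=0
  ✓ 0x17744  — 2 lookups
#2 VA=0x381E6CB (r,kernel):
  L0 @0x11[28] → 0x18007  P=1,RW=1,US=1,PS=0
  L1 @0x18[30] → 0x19007  P=1,RW=1,US=1,PS=0
  ✓ 0x196CB  — 2 lookups
#3 VA=0x1A01A8A (r,kernel):
  L0 @0x11[13] → 0x1B007  P=1,RW=1,US=1,PS=0
  L1 @0x1B[1] → 0x1C007  P=1,RW=1,US=1,PS=0
  ✓ 0x1CA8A  — 2 lookups
#4 VA=0x160403D (r,kernel):
  L0 @0x11[11] → 0x20007  P=1,RW=1,US=1,PS=0
  L1 @0x20[4] → 0x22007  P=1,RW=1,US=1,PS=0
  ✓ 0x2203D  — 2 lookups

Entries read for #4: 2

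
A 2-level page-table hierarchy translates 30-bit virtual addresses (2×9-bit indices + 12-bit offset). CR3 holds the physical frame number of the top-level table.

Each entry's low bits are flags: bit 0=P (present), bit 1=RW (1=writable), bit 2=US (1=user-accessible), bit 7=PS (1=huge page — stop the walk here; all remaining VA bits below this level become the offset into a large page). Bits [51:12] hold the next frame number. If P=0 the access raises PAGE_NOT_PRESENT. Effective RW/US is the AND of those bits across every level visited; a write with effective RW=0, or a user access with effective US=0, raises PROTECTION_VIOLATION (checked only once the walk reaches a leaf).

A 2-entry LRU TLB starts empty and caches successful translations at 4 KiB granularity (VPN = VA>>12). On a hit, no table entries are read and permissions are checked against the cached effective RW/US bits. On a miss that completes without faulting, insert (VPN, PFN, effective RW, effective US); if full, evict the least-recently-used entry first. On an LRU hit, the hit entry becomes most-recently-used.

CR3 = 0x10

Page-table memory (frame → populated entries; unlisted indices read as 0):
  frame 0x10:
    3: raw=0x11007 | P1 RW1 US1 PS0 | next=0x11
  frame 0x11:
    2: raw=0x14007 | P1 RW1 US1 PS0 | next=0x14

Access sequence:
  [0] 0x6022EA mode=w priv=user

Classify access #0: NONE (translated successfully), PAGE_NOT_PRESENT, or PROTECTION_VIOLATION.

Per-access translation:
#0 VA=0x6022EA (w,user):
  [0] read 0x10 idx=3: raw=0x11007 flags P=1 W=1 U=1 S=0
  [1] read 0x11 idx=2: raw=0x14007 flags P=1 W=1 U=1 S=0
  ✓ 0x142EA  — 2 lookups

Access #0 fault: NONE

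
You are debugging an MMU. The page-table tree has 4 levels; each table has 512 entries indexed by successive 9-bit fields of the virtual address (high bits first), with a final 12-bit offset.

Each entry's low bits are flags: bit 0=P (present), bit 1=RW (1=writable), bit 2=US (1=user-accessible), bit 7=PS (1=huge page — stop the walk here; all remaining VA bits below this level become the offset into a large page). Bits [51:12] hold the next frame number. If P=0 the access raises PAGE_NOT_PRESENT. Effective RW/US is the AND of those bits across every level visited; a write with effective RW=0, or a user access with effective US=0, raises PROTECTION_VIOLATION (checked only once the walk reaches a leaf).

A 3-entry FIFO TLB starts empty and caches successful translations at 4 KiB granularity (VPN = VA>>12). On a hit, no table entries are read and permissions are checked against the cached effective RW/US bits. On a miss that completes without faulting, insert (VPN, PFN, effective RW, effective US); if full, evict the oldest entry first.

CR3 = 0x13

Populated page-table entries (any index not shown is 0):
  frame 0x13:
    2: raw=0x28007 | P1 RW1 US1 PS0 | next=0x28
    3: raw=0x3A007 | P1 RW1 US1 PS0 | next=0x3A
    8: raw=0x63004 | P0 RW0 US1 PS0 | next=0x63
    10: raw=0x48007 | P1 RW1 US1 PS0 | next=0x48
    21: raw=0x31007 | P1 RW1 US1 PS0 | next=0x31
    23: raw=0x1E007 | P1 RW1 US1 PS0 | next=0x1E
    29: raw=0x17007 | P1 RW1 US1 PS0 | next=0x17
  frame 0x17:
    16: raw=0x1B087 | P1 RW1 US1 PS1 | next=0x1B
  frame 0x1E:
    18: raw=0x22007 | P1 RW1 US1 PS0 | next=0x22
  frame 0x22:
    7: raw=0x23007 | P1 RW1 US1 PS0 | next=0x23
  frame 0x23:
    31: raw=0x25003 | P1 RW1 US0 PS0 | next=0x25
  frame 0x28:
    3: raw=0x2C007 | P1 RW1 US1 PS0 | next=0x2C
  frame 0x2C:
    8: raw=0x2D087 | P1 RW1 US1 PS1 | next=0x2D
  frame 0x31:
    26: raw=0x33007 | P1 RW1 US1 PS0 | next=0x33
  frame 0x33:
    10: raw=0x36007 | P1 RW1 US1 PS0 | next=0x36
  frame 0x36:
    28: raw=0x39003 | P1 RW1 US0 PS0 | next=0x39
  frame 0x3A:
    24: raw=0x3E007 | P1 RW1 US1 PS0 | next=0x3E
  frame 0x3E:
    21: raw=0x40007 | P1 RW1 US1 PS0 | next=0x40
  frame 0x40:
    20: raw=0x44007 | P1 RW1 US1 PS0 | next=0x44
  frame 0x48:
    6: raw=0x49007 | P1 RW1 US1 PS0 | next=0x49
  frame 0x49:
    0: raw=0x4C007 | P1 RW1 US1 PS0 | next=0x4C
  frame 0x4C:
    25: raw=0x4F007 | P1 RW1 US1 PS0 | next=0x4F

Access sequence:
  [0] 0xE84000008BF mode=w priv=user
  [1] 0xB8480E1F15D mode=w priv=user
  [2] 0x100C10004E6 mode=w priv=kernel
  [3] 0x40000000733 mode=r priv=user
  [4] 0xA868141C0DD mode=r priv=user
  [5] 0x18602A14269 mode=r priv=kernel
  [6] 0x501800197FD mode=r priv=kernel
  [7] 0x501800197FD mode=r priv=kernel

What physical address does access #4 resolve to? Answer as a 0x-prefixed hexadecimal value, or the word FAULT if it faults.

Trace:
#0 VA=0xE84000008BF (w,user):
  lvl0: tbl 0x13, slot 29 ⇒ 0x17007 (P1/RW1/US1/PS0)
  lvl1: tbl 0x17, slot 16 ⇒ 0x1B087 (P1/RW1/US1/PS1)
  ⇒ phys 0x1B8BF (huge @L1)  [2 reads]
#1 VA=0xB8480E1F15D (w,user):
  lvl0: tbl 0x13, slot 23 ⇒ 0x1E007 (P1/RW1/US1/PS0)
  lvl1: tbl 0x1E, slot 18 ⇒ 0x22007 (P1/RW1/US1/PS0)
  lvl2: tbl 0x22, slot 7 ⇒ 0x23007 (P1/RW1/US1/PS0)
  lvl3: tbl 0x23, slot 31 ⇒ 0x25003 (P1/RW1/US0/PS0)
  ⇒ fault: PROTECTION_VIOLATION  — 4 lookups
#2 VA=0x100C10004E6 (w,kernel):
  lvl0: tbl 0x13, slot 2 ⇒ 0x28007 (P1/RW1/US1/PS0)
  lvl1: tbl 0x28, slot 3 ⇒ 0x2C007 (P1/RW1/US1/PS0)
  lvl2: tbl 0x2C, slot 8 ⇒ 0x2D087 (P1/RW1/US1/PS1)
  ⇒ phys 0x2D4E6 (huge @L2)  [3 reads]
#3 VA=0x40000000733 (r,user):
  lvl0: tbl 0x13, slot 8 ⇒ 0x63004 (P0/RW0/US1/PS0)
  ⇒ fault: PAGE_NOT_PRESENT  — 1 lookups
#4 VA=0xA868141C0DD (r,user):
  lvl0: tbl 0x13, slot 21 ⇒ 0x31007 (P1/RW1/US1/PS0)
  lvl1: tbl 0x31, slot 26 ⇒ 0x33007 (P1/RW1/US1/PS0)
  lvl2: tbl 0x33, slot 10 ⇒ 0x36007 (P1/RW1/US1/PS0)
  lvl3: tbl 0x36, slot 28 ⇒ 0x39003 (P1/RW1/US0/PS0)
  ⇒ fault: PROTECTION_VIOLATION  — 4 lookups
#5 VA=0x18602A14269 (r,kernel):
  lvl0: tbl 0x13, slot 3 ⇒ 0x3A007 (P1/RW1/US1/PS0)
  lvl1: tbl 0x3A, slot 24 ⇒ 0x3E007 (P1/RW1/US1/PS0)
  lvl2: tbl 0x3E, slot 21 ⇒ 0x40007 (P1/RW1/US1/PS0)
  lvl3: tbl 0x40, slot 20 ⇒ 0x44007 (P1/RW1/US1/PS0)
  ⇒ phys 0x44269  [4 reads]
#6 VA=0x501800197FD (r,kernel):
  lvl0: tbl 0x13, slot 10 ⇒ 0x48007 (P1/RW1/US1/PS0)
  lvl1: tbl 0x48, slot 6 ⇒ 0x49007 (P1/RW1/US1/PS0)
  lvl2: tbl 0x49, slot 0 ⇒ 0x4C007 (P1/RW1/US1/PS0)
  lvl3: tbl 0x4C, slot 25 ⇒ 0x4F007 (P1/RW1/US1/PS0)
  ⇒ phys 0x4F7FD  [4 reads]
#7 VA=0x501800197FD (r,kernel):
  TLB hit vpn=0x50180019 → PA=0x4F7FD

Access #4 PA: FAULT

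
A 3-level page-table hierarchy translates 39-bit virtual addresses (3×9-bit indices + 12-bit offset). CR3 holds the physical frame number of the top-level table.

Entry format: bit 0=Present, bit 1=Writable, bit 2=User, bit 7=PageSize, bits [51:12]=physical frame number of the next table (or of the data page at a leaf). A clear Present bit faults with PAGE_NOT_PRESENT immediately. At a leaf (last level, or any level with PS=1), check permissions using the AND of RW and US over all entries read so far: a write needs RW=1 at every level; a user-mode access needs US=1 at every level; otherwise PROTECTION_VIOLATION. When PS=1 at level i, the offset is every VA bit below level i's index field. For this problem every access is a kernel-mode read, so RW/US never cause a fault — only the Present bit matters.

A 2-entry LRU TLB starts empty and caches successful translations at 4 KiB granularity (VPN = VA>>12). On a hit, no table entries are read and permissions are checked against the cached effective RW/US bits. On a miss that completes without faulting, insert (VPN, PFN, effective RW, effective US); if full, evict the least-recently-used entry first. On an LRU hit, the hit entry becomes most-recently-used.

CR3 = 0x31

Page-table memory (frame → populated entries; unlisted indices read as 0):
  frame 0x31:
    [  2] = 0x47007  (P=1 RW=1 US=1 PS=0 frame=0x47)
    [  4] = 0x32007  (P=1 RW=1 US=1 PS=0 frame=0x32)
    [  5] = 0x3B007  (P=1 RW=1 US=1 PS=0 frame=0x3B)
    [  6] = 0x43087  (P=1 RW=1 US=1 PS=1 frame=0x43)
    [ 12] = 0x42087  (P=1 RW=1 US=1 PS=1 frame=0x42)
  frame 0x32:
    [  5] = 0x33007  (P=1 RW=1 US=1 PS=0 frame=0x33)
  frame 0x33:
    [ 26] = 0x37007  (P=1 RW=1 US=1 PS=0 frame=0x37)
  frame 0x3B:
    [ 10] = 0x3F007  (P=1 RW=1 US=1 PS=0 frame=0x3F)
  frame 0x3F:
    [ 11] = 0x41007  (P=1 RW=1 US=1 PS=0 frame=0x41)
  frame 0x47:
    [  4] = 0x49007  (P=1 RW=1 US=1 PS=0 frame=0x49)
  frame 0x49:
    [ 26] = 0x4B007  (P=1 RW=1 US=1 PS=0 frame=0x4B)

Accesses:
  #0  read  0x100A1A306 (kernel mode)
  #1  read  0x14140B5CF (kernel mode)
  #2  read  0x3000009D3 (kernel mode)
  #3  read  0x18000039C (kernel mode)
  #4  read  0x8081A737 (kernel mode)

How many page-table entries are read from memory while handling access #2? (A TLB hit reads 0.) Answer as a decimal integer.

Walk each access:
#0 VA=0x100A1A306 (r,kernel):
  lvl0: tbl 0x31, slot 4 ⇒ 0x32007 (P1/RW1/US1/PS0)
  lvl1: tbl 0x32, slot 5 ⇒ 0x33007 (P1/RW1/US1/PS0)
  lvl2: tbl 0x33, slot 26 ⇒ 0x37007 (P1/RW1/US1/PS0)
  ⇒ phys 0x37306  [3 reads]
#1 VA=0x14140B5CF (r,kernel):
  lvl0: tbl 0x31, slot 5 ⇒ 0x3B007 (P1/RW1/US1/PS0)
  lvl1: tbl 0x3B, slot 10 ⇒ 0x3F007 (P1/RW1/US1/PS0)
  lvl2: tbl 0x3F, slot 11 ⇒ 0x41007 (P1/RW1/US1/PS0)
  ⇒ phys 0x415CF  [3 reads]
#2 VA=0x3000009D3 (r,kernel):
  lvl0: tbl 0x31, slot 12 ⇒ 0x42087 (P1/RW1/US1/PS1)
  ⇒ phys 0x429D3 (huge @L0)  [1 reads]
#3 VA=0x18000039C (r,kernel):
  lvl0: tbl 0x31, slot 6 ⇒ 0x43087 (P1/RW1/US1/PS1)
  ⇒ phys 0x4339C (huge @L0)  [1 reads]
#4 VA=0x8081A737 (r,kernel):
  lvl0: tbl 0x31, slot 2 ⇒ 0x47007 (P1/RW1/US1/PS0)
  lvl1: tbl 0x47, slot 4 ⇒ 0x49007 (P1/RW1/US1/PS0)
  lvl2: tbl 0x49, slot 26 ⇒ 0x4B007 (P1/RW1/US1/PS0)
  ⇒ phys 0x4B737  [3 reads]

Entries read for #2: 1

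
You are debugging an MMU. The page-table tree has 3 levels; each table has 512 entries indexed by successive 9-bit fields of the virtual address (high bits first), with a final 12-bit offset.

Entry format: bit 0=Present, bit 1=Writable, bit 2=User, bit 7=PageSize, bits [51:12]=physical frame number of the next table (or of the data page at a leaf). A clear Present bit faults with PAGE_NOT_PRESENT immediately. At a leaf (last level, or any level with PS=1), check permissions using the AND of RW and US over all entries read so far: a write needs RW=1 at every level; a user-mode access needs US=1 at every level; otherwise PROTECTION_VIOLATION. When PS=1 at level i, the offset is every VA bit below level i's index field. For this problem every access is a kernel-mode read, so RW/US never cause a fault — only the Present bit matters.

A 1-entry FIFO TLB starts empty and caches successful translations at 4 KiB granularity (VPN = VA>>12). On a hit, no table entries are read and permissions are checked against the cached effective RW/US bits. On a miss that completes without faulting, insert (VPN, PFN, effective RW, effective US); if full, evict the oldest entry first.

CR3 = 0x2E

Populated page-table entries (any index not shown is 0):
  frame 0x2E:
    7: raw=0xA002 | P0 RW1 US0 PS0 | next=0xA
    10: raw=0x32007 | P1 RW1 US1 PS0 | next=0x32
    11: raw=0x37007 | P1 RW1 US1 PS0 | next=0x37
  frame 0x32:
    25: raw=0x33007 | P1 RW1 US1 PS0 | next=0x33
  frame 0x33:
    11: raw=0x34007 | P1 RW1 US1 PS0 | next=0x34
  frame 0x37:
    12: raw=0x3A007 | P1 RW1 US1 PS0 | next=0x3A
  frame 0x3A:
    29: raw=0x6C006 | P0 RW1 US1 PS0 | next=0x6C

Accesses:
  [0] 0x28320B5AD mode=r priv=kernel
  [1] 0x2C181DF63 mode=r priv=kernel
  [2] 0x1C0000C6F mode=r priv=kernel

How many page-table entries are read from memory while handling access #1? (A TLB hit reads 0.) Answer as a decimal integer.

Trace:
#0 VA=0x28320B5AD (r,kernel):
  lvl0: tbl 0x2E, slot 10 ⇒ 0x32007 (P1/RW1/US1/PS0)
  lvl1: tbl 0x32, slot 25 ⇒ 0x33007 (P1/RW1/US1/PS0)
  lvl2: tbl 0x33, slot 11 ⇒ 0x34007 (P1/RW1/US1/PS0)
  ✓ 0x345AD  — 3 lookups
#1 VA=0x2C181DF63 (r,kernel):
  lvl0: tbl 0x2E, slot 11 ⇒ 0x37007 (P1/RW1/US1/PS0)
  lvl1: tbl 0x37, slot 12 ⇒ 0x3A007 (P1/RW1/US1/PS0)
  lvl2: tbl 0x3A, slot 29 ⇒ 0x6C006 (P0/RW1/US1/PS0)
  → PAGE_NOT_PRESENT  (3 entries read)
#2 VA=0x1C0000C6F (r,kernel):
  lvl0: tbl 0x2E, slot 7 ⇒ 0xA002 (P0/RW1/US0/PS0)
  → PAGE_NOT_PRESENT  (1 entries read)

Entries read for #1: 3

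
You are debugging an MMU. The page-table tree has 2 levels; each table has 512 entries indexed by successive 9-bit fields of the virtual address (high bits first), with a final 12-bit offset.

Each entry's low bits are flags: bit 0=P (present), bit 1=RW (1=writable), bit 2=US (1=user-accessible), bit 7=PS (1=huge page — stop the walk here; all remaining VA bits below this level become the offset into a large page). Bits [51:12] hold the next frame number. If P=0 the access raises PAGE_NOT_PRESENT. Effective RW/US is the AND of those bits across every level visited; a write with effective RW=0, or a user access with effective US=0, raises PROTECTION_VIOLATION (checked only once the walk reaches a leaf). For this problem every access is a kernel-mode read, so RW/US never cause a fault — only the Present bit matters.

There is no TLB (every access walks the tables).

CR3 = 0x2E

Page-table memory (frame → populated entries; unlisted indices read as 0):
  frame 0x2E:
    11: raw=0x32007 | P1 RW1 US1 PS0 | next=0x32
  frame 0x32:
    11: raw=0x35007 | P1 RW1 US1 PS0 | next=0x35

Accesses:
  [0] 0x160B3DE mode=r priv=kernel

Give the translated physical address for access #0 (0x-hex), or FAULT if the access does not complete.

Trace:
#0 VA=0x160B3DE (r,kernel):
  [0] read 0x2E idx=11: raw=0x32007 flags P=1 W=1 U=1 S=0
  [1] read 0x32 idx=11: raw=0x35007 flags P=1 W=1 U=1 S=0
  → PA=0x353DE  (2 entries read)

Access #0 PA: 0x353DE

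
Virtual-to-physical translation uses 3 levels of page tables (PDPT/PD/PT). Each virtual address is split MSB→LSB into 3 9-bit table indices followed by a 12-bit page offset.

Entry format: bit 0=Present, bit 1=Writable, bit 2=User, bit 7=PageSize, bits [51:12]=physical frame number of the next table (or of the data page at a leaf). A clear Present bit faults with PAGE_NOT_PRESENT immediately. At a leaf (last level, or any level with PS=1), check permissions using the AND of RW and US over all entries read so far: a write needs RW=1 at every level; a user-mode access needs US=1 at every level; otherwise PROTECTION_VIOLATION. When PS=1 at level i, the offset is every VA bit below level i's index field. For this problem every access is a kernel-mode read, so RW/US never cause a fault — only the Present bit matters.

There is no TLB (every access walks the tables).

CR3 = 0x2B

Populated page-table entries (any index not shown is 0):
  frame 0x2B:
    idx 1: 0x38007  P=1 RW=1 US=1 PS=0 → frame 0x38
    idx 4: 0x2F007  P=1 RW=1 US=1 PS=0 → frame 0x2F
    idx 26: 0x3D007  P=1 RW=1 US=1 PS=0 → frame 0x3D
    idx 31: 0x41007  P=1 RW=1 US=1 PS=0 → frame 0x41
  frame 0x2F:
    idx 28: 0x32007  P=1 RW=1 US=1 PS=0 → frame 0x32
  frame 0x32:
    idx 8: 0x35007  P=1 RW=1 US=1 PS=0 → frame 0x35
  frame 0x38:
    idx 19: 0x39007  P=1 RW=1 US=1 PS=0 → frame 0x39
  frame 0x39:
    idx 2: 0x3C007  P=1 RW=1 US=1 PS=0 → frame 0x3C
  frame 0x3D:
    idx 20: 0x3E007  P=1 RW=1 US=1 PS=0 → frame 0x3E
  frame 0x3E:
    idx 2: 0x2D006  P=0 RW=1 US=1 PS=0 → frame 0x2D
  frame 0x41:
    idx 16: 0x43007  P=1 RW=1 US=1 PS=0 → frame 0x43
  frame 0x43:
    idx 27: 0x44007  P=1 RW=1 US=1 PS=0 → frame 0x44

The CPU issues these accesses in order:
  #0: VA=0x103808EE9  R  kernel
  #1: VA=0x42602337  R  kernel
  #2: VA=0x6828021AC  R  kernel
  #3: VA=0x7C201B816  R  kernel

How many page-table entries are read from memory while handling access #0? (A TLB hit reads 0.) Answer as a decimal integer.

Trace:
#0 VA=0x103808EE9 (r,kernel):
  lvl0: tbl 0x2B, slot 4 ⇒ 0x2F007 (P1/RW1/US1/PS0)
  lvl1: tbl 0x2F, slot 28 ⇒ 0x32007 (P1/RW1/US1/PS0)
  lvl2: tbl 0x32, slot 8 ⇒ 0x35007 (P1/RW1/US1/PS0)
  ⇒ phys 0x35EE9  [3 reads]
#1 VA=0x42602337 (r,kernel):
  lvl0: tbl 0x2B, slot 1 ⇒ 0x38007 (P1/RW1/US1/PS0)
  lvl1: tbl 0x38, slot 19 ⇒ 0x39007 (P1/RW1/US1/PS0)
  lvl2: tbl 0x39, slot 2 ⇒ 0x3C007 (P1/RW1/US1/PS0)
  ⇒ phys 0x3C337  [3 reads]
#2 VA=0x6828021AC (r,kernel):
  lvl0: tbl 0x2B, slot 26 ⇒ 0x3D007 (P1/RW1/US1/PS0)
  lvl1: tbl 0x3D, slot 20 ⇒ 0x3E007 (P1/RW1/US1/PS0)
  lvl2: tbl 0x3E, slot 2 ⇒ 0x2D006 (P0/RW1/US1/PS0)
  ⇒ fault: PAGE_NOT_PRESENT  — 3 lookups
#3 VA=0x7C201B816 (r,kernel):
  lvl0: tbl 0x2B, slot 31 ⇒ 0x41007 (P1/RW1/US1/PS0)
  lvl1: tbl 0x41, slot 16 ⇒ 0x43007 (P1/RW1/US1/PS0)
  lvl2: tbl 0x43, slot 27 ⇒ 0x44007 (P1/RW1/US1/PS0)
  ⇒ phys 0x44816  [3 reads]

Entries read for #0: 3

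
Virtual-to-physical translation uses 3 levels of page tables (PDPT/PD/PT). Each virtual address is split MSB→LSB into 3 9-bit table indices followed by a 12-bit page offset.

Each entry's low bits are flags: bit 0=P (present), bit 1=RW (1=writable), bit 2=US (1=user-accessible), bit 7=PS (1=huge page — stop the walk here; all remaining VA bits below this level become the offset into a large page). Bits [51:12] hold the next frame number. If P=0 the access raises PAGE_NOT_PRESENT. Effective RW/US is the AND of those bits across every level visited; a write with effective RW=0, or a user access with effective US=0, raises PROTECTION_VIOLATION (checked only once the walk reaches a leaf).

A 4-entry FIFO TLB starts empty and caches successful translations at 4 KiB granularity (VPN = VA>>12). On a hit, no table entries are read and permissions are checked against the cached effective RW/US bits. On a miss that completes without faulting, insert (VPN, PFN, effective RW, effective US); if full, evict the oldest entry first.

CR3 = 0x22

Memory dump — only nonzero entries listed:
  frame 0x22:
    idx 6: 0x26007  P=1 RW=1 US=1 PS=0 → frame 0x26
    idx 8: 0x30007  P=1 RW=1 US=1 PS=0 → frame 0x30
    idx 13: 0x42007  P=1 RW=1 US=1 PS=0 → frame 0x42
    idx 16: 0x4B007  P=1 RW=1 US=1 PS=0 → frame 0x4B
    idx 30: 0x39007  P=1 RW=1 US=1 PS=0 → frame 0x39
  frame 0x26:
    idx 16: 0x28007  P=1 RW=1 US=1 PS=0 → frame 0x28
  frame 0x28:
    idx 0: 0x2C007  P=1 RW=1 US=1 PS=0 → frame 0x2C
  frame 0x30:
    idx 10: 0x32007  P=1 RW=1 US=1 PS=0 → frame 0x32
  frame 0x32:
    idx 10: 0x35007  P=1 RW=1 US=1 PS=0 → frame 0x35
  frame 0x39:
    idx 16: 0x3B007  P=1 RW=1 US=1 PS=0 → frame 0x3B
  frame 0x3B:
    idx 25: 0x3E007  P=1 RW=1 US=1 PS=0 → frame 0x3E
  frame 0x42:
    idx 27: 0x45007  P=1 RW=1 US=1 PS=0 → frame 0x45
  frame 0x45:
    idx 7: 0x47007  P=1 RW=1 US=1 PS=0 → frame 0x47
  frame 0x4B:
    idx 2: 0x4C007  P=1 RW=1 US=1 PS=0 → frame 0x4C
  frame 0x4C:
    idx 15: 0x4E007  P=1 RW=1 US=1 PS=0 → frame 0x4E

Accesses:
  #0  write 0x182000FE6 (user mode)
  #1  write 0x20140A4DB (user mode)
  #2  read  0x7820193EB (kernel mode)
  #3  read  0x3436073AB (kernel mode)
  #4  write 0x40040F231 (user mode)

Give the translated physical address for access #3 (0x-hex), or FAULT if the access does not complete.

Walk each access:
#0 VA=0x182000FE6 (w,user):
  [0] read 0x22 idx=6: raw=0x26007 flags P=1 W=1 U=1 S=0
  [1] read 0x26 idx=16: raw=0x28007 flags P=1 W=1 U=1 S=0
  [2] read 0x28 idx=0: raw=0x2C007 flags P=1 W=1 U=1 S=0
  ⇒ phys 0x2CFE6  [3 reads]
#1 VA=0x20140A4DB (w,user):
  [0] read 0x22 idx=8: raw=0x30007 flags P=1 W=1 U=1 S=0
  [1] read 0x30 idx=10: raw=0x32007 flags P=1 W=1 U=1 S=0
  [2] read 0x32 idx=10: raw=0x35007 flags P=1 W=1 U=1 S=0
  ⇒ phys 0x354DB  [3 reads]
#2 VA=0x7820193EB (r,kernel):
  [0] read 0x22 idx=30: raw=0x39007 flags P=1 W=1 U=1 S=0
  [1] read 0x39 idx=16: raw=0x3B007 flags P=1 W=1 U=1 S=0
  [2] read 0x3B idx=25: raw=0x3E007 flags P=1 W=1 U=1 S=0
  ⇒ phys 0x3E3EB  [3 reads]
#3 VA=0x3436073AB (r,kernel):
  [0] read 0x22 idx=13: raw=0x42007 flags P=1 W=1 U=1 S=0
  [1] read 0x42 idx=27: raw=0x45007 flags P=1 W=1 U=1 S=0
  [2] read 0x45 idx=7: raw=0x47007 flags P=1 W=1 U=1 S=0
  ⇒ phys 0x473AB  [3 reads]
#4 VA=0x40040F231 (w,user):
  [0] read 0x22 idx=16: raw=0x4B007 flags P=1 W=1 U=1 S=0
  [1] read 0x4B idx=2: raw=0x4C007 flags P=1 W=1 U=1 S=0
  [2] read 0x4C idx=15: raw=0x4E007 flags P=1 W=1 U=1 S=0
  ⇒ phys 0x4E231  [3 reads]

Access #3 PA: 0x473AB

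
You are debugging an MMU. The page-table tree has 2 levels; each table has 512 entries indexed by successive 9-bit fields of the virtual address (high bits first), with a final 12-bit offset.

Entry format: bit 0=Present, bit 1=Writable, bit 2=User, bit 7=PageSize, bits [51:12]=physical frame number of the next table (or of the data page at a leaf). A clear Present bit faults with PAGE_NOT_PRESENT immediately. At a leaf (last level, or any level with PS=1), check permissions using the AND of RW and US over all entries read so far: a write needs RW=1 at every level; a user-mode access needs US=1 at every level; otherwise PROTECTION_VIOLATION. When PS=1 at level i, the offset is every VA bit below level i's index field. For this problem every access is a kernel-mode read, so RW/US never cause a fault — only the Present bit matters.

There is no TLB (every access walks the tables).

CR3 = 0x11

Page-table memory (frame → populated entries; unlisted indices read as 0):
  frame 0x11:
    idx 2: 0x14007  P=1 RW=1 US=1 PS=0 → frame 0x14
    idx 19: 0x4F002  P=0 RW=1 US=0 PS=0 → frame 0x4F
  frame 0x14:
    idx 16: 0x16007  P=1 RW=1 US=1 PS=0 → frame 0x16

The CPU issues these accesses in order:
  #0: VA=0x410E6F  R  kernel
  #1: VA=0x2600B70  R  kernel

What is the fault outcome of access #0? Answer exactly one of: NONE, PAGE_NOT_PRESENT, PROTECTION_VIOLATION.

Per-access translation:
#0 VA=0x410E6F (r,kernel):
  [0] read 0x11 idx=2: raw=0x14007 flags P=1 W=1 U=1 S=0
  [1] read 0x14 idx=16: raw=0x16007 flags P=1 W=1 U=1 S=0
  → PA=0x16E6F  (2 entries read)
#1 VA=0x2600B70 (r,kernel):
  [0] read 0x11 idx=19: raw=0x4F002 flags P=0 W=1 U=0 S=0
  → PAGE_NOT_PRESENT  (1 entries read)

Access #0 fault: NONE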